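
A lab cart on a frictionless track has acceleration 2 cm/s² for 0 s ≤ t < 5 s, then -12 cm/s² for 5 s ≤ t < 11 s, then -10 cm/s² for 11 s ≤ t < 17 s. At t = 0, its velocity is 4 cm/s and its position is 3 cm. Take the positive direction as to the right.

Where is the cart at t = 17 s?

-612 cm

On each constant-a segment, Δv = aΔt and Δx = v₀Δt + ½aΔt²; chain segment to segment.
0–5 s: v starts 4 cm/s; Δx = 4·5 + ½·2·5² = 45 cm; v ends 14 cm/s.
5–11 s: v starts 14 cm/s; Δx = 14·6 + ½·-12·6² = -132 cm; v ends -58 cm/s.
11–17 s: v starts -58 cm/s; Δx = -58·6 + ½·-10·6² = -528 cm; v ends -118 cm/s.
x(17) = 3 + Σ Δx = -612 cm.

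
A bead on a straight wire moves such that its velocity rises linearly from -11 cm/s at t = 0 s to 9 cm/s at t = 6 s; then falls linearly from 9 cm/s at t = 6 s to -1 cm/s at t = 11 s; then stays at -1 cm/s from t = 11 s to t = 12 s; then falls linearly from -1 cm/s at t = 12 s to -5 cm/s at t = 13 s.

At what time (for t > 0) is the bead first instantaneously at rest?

t = 3.3 s

v changes sign on 0–6 s (from -11 to 9); the graph is linear there, so v = 0 at t = 0 + (11)·(6 − 0)/(9 − -11) = 3.3 s.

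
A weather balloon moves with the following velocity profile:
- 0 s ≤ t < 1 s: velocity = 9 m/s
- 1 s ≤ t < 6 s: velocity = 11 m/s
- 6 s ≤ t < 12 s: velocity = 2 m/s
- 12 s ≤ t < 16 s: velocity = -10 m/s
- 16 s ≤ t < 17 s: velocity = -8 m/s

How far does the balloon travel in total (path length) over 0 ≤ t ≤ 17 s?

124 m

Distance (not displacement) is the total path length: add the absolute areas under v-t.
0–1 s: |9| × 1 = 9 m
1–6 s: |11| × 5 = 55 m
6–12 s: |2| × 6 = 12 m
12–16 s: |-10| × 4 = 40 m
16–17 s: |-8| × 1 = 8 m
Total distance = 124 m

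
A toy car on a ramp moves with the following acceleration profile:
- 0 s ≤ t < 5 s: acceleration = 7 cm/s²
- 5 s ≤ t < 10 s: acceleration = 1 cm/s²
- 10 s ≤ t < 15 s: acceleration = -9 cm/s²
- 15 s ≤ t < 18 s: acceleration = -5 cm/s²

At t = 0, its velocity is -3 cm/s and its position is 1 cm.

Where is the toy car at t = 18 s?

On each constant-a segment, Δv = aΔt and Δx = v₀Δt + ½aΔt²; chain segment to segment.
0–5 s: v starts -3 cm/s; Δx = -3·5 + ½·7·5² = 72.5 cm; v ends 32 cm/s.
5–10 s: v starts 32 cm/s; Δx = 32·5 + ½·1·5² = 172.5 cm; v ends 37 cm/s.
10–15 s: v starts 37 cm/s; Δx = 37·5 + ½·-9·5² = 72.5 cm; v ends -8 cm/s.
15–18 s: v starts -8 cm/s; Δx = -8·3 + ½·-5·3² = -46.5 cm; v ends -23 cm/s.
x(18) = 1 + Σ Δx = 272 cm.

272 cm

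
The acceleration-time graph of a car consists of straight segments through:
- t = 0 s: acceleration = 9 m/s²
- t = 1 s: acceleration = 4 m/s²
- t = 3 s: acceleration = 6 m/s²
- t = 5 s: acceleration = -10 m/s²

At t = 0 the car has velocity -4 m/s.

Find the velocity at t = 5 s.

8.5 m/s

Δv equals the area under the a-t graph; then v = v₀ + Δv.
0–1 s: ½(9 + 4)(1) = 6.5 m/s
1–3 s: ½(4 + 6)(2) = 10 m/s
3–5 s: ½(6 + -10)(2) = -4 m/s
Δv = 12.5 m/s, so v(5) = -4 + (12.5) = 8.5 m/s.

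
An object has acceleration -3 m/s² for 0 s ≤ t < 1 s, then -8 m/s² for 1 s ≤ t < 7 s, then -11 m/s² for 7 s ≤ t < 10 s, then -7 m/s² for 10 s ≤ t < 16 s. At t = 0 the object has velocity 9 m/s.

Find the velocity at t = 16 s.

Δv equals the area under the a-t graph; then v = v₀ + Δv.
0–1 s: -3 × 1 = -3 m/s
1–7 s: -8 × 6 = -48 m/s
7–10 s: -11 × 3 = -33 m/s
10–16 s: -7 × 6 = -42 m/s
Δv = -126 m/s, so v(16) = 9 + (-126) = -117 m/s.

-117 m/s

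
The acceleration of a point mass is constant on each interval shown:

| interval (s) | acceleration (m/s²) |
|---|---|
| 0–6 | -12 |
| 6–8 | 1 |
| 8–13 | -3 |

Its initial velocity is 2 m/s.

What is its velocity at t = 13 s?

Δv equals the area under the a-t graph; then v = v₀ + Δv.
0–6 s: -12 × 6 = -72 m/s
6–8 s: 1 × 2 = 2 m/s
8–13 s: -3 × 5 = -15 m/s
Δv = -85 m/s, so v(13) = 2 + (-85) = -83 m/s.

-83 m/s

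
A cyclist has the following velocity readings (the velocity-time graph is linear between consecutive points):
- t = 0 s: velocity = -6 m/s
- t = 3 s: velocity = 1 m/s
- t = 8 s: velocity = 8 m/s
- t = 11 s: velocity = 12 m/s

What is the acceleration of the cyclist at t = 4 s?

1.4 m/s²

Acceleration is the slope of the v-t graph on 3–8 s: (8 − 1)/(8 − 3) = 1.4 m/s².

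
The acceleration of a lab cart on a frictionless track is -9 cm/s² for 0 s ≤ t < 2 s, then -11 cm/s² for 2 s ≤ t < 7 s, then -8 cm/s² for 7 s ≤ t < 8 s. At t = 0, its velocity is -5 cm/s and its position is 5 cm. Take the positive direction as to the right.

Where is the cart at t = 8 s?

On each constant-a segment, Δv = aΔt and Δx = v₀Δt + ½aΔt²; chain segment to segment.
0–2 s: v starts -5 cm/s; Δx = -5·2 + ½·-9·2² = -28 cm; v ends -23 cm/s.
2–7 s: v starts -23 cm/s; Δx = -23·5 + ½·-11·5² = -252.5 cm; v ends -78 cm/s.
7–8 s: v starts -78 cm/s; Δx = -78·1 + ½·-8·1² = -82 cm; v ends -86 cm/s.
x(8) = 5 + Σ Δx = -357.5 cm.

-357.5 cm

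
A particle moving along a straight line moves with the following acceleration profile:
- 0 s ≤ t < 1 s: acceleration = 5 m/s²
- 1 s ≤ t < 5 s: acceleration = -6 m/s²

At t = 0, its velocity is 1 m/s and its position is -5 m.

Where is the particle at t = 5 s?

On each constant-a segment, Δv = aΔt and Δx = v₀Δt + ½aΔt²; chain segment to segment.
0–1 s: v starts 1 m/s; Δx = 1·1 + ½·5·1² = 3.5 m; v ends 6 m/s.
1–5 s: v starts 6 m/s; Δx = 6·4 + ½·-6·4² = -24 m; v ends -18 m/s.
x(5) = -5 + Σ Δx = -25.5 m.

-25.5 m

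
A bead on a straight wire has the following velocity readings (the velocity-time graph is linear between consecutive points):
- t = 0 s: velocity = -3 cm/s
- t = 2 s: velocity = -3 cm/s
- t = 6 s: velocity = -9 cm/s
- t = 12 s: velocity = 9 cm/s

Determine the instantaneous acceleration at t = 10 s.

Acceleration is the slope of the v-t graph on 6–12 s: (9 − -9)/(12 − 6) = 3 cm/s².

3 cm/s²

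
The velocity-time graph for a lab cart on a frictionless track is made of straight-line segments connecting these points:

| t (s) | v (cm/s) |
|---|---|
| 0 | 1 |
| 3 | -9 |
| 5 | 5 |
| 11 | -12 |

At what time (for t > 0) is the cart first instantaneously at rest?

v changes sign on 0–3 s (from 1 to -9); the graph is linear there, so v = 0 at t = 0 + (-1)·(3 − 0)/(-9 − 1) = 0.3 s.

t = 0.3 s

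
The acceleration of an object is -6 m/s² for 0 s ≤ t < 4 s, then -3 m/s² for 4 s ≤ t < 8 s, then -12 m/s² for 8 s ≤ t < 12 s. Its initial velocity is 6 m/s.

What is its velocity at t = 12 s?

-78 m/s

Δv equals the area under the a-t graph; then v = v₀ + Δv.
0–4 s: -6 × 4 = -24 m/s
4–8 s: -3 × 4 = -12 m/s
8–12 s: -12 × 4 = -48 m/s
Δv = -84 m/s, so v(12) = 6 + (-84) = -78 m/s.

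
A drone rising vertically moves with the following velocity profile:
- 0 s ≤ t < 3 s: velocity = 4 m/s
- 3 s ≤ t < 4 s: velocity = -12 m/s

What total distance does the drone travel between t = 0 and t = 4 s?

Distance (not displacement) is the total path length: add the absolute areas under v-t.
0–3 s: |4| × 3 = 12 m
3–4 s: |-12| × 1 = 12 m
Total distance = 24 m

24 m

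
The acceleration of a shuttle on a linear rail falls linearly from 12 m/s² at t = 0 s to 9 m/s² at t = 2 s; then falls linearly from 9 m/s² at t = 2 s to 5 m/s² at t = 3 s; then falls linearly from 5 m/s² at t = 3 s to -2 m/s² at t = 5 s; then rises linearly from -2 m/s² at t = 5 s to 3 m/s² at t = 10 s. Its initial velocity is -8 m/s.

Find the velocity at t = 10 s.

Δv equals the area under the a-t graph; then v = v₀ + Δv.
0–2 s: ½(12 + 9)(2) = 21 m/s
2–3 s: ½(9 + 5)(1) = 7 m/s
3–5 s: ½(5 + -2)(2) = 3 m/s
5–10 s: ½(-2 + 3)(5) = 2.5 m/s
Δv = 33.5 m/s, so v(10) = -8 + (33.5) = 25.5 m/s.

25.5 m/s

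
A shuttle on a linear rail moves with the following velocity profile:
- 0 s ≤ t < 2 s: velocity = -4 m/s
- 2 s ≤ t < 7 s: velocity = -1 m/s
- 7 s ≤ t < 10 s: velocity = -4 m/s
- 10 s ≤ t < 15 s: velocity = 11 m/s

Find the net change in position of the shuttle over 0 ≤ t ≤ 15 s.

30 m

Net displacement equals the area under the velocity-time graph (areas below the axis count negative).
0–2 s: -4 × 2 = -8 m
2–7 s: -1 × 5 = -5 m
7–10 s: -4 × 3 = -12 m
10–15 s: 11 × 5 = 55 m
Net displacement = 30 m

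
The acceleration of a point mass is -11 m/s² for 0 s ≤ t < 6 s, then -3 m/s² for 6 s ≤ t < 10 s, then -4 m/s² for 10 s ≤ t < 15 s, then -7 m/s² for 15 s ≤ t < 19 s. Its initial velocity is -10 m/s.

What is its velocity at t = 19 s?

Δv equals the area under the a-t graph; then v = v₀ + Δv.
0–6 s: -11 × 6 = -66 m/s
6–10 s: -3 × 4 = -12 m/s
10–15 s: -4 × 5 = -20 m/s
15–19 s: -7 × 4 = -28 m/s
Δv = -126 m/s, so v(19) = -10 + (-126) = -136 m/s.

-136 m/s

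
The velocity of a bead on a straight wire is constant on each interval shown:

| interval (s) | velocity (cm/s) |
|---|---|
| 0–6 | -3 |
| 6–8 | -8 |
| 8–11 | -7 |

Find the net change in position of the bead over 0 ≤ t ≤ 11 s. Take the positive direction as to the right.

-55 cm

Displacement is the signed area under the v-t curve.
0–6 s: -3 × 6 = -18 cm
6–8 s: -8 × 2 = -16 cm
8–11 s: -7 × 3 = -21 cm
Net displacement = -55 cm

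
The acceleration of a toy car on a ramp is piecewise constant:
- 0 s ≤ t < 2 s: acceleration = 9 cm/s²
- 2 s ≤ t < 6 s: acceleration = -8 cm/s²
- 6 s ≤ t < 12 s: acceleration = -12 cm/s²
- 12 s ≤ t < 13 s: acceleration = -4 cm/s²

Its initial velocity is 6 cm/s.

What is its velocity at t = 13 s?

-84 cm/s

Δv equals the area under the a-t graph; then v = v₀ + Δv.
0–2 s: 9 × 2 = 18 cm/s
2–6 s: -8 × 4 = -32 cm/s
6–12 s: -12 × 6 = -72 cm/s
12–13 s: -4 × 1 = -4 cm/s
Δv = -90 cm/s, so v(13) = 6 + (-90) = -84 cm/s.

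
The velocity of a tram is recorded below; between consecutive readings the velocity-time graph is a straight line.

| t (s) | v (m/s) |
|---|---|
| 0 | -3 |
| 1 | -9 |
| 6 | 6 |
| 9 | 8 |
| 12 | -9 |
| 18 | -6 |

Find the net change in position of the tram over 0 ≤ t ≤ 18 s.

-39 m

Net displacement equals the area under the velocity-time graph (areas below the axis count negative).
0–1 s: ½(-3 + -9)(1) = -6 m
1–6 s: ½(-9 + 6)(5) = -7.5 m
6–9 s: ½(6 + 8)(3) = 21 m
9–12 s: ½(8 + -9)(3) = -1.5 m
12–18 s: ½(-9 + -6)(6) = -45 m
Net displacement = -39 m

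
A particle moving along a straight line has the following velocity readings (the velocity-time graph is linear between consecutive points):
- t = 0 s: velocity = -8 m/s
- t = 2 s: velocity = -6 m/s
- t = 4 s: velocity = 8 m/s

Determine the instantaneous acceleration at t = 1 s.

1 m/s²

Acceleration is the slope of the v-t graph on 0–2 s: (-6 − -8)/(2 − 0) = 1 m/s².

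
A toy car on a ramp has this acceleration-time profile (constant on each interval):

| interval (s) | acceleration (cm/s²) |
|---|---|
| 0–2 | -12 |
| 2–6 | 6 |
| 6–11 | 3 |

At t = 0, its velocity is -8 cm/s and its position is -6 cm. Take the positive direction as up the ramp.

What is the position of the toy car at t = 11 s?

-128.5 cm

On each constant-a segment, Δv = aΔt and Δx = v₀Δt + ½aΔt²; chain segment to segment.
0–2 s: v starts -8 cm/s; Δx = -8·2 + ½·-12·2² = -40 cm; v ends -32 cm/s.
2–6 s: v starts -32 cm/s; Δx = -32·4 + ½·6·4² = -80 cm; v ends -8 cm/s.
6–11 s: v starts -8 cm/s; Δx = -8·5 + ½·3·5² = -2.5 cm; v ends 7 cm/s.
x(11) = -6 + Σ Δx = -128.5 cm.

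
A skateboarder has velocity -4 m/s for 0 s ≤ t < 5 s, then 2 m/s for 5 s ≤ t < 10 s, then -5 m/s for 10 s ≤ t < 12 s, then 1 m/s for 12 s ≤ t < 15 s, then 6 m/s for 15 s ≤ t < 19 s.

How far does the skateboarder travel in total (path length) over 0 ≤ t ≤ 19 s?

67 m

Distance (not displacement) is the total path length: add the absolute areas under v-t.
0–5 s: |-4| × 5 = 20 m
5–10 s: |2| × 5 = 10 m
10–12 s: |-5| × 2 = 10 m
12–15 s: |1| × 3 = 3 m
15–19 s: |6| × 4 = 24 m
Total distance = 67 m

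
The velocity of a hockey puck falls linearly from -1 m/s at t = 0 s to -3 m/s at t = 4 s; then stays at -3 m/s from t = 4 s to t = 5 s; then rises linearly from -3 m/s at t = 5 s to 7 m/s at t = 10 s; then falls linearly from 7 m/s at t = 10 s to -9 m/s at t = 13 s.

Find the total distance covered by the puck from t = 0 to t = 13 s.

37.6875 m

Total distance travelled is ∫|v| dt — sum the magnitudes of each area piece.
0–4 s: |½(-1 + -3)(4)| = 8 m
4–5 s: |-3| × 1 = 3 m
5–10 s: v = 0 at t = 6.5 s; triangle areas 2.25 + 12.25 = 14.5 m
10–13 s: v = 0 at t = 11.3125 s; triangle areas 4.59375 + 7.59375 = 12.1875 m
Total distance = 37.6875 m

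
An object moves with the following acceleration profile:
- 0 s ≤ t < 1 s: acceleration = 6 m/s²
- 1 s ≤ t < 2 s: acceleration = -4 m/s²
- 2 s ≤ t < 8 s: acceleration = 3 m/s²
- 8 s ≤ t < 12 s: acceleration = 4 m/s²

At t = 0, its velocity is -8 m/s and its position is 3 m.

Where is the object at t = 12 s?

92 m

On each constant-a segment, Δv = aΔt and Δx = v₀Δt + ½aΔt²; chain segment to segment.
0–1 s: v starts -8 m/s; Δx = -8·1 + ½·6·1² = -5 m; v ends -2 m/s.
1–2 s: v starts -2 m/s; Δx = -2·1 + ½·-4·1² = -4 m; v ends -6 m/s.
2–8 s: v starts -6 m/s; Δx = -6·6 + ½·3·6² = 18 m; v ends 12 m/s.
8–12 s: v starts 12 m/s; Δx = 12·4 + ½·4·4² = 80 m; v ends 28 m/s.
x(12) = 3 + Σ Δx = 92 m.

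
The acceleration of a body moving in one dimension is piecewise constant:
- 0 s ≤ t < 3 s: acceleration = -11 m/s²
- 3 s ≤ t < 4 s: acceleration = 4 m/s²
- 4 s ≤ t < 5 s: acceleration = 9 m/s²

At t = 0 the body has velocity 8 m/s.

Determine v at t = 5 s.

-12 m/s

Δv equals the area under the a-t graph; then v = v₀ + Δv.
0–3 s: -11 × 3 = -33 m/s
3–4 s: 4 × 1 = 4 m/s
4–5 s: 9 × 1 = 9 m/s
Δv = -20 m/s, so v(5) = 8 + (-20) = -12 m/s.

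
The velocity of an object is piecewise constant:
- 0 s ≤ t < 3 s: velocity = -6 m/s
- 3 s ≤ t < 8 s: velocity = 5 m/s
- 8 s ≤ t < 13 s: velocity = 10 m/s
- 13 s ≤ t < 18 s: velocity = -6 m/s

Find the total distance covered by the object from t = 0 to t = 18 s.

Total distance travelled is ∫|v| dt — sum the magnitudes of each area piece.
0–3 s: |-6| × 3 = 18 m
3–8 s: |5| × 5 = 25 m
8–13 s: |10| × 5 = 50 m
13–18 s: |-6| × 5 = 30 m
Total distance = 123 m

123 m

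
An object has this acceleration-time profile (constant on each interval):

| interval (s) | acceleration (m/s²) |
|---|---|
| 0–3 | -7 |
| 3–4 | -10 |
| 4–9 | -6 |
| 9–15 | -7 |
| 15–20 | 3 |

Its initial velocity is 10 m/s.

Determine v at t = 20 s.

-78 m/s

Δv equals the area under the a-t graph; then v = v₀ + Δv.
0–3 s: -7 × 3 = -21 m/s
3–4 s: -10 × 1 = -10 m/s
4–9 s: -6 × 5 = -30 m/s
9–15 s: -7 × 6 = -42 m/s
15–20 s: 3 × 5 = 15 m/s
Δv = -88 m/s, so v(20) = 10 + (-88) = -78 m/s.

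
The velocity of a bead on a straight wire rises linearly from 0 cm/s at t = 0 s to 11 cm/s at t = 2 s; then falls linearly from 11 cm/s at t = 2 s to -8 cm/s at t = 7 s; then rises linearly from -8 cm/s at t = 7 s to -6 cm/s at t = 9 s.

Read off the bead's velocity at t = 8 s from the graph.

-7 cm/s

On 7–9 s the graph is linear from -8 to -6 cm/s: v(8) = -8 + (-6 − -8)·(8 − 7)/(9 − 7) = -7 cm/s.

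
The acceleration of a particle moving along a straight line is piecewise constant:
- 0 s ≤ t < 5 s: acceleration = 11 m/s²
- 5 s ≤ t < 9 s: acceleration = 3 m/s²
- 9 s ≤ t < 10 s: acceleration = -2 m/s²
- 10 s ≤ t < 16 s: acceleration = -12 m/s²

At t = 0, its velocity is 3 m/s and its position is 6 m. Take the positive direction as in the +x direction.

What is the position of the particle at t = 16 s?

On each constant-a segment, Δv = aΔt and Δx = v₀Δt + ½aΔt²; chain segment to segment.
0–5 s: v starts 3 m/s; Δx = 3·5 + ½·11·5² = 152.5 m; v ends 58 m/s.
5–9 s: v starts 58 m/s; Δx = 58·4 + ½·3·4² = 256 m; v ends 70 m/s.
9–10 s: v starts 70 m/s; Δx = 70·1 + ½·-2·1² = 69 m; v ends 68 m/s.
10–16 s: v starts 68 m/s; Δx = 68·6 + ½·-12·6² = 192 m; v ends -4 m/s.
x(16) = 6 + Σ Δx = 675.5 m.

675.5 m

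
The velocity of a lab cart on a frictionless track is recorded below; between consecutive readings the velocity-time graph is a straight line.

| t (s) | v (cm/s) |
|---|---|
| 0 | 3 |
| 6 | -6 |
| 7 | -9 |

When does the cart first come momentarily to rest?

v changes sign on 0–6 s (from 3 to -6); the graph is linear there, so v = 0 at t = 0 + (-3)·(6 − 0)/(-6 − 3) = 2 s.

t = 2 s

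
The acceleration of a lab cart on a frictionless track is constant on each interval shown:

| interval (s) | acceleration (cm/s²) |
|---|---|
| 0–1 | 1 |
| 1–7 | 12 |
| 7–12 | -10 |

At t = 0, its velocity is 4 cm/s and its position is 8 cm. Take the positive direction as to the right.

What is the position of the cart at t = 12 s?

518.5 cm

On each constant-a segment, Δv = aΔt and Δx = v₀Δt + ½aΔt²; chain segment to segment.
0–1 s: v starts 4 cm/s; Δx = 4·1 + ½·1·1² = 4.5 cm; v ends 5 cm/s.
1–7 s: v starts 5 cm/s; Δx = 5·6 + ½·12·6² = 246 cm; v ends 77 cm/s.
7–12 s: v starts 77 cm/s; Δx = 77·5 + ½·-10·5² = 260 cm; v ends 27 cm/s.
x(12) = 8 + Σ Δx = 518.5 cm.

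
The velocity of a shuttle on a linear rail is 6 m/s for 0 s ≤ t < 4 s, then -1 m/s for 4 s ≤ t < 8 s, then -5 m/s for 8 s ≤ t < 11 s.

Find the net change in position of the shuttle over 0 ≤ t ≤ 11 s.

5 m

Displacement is the signed area under the v-t curve.
0–4 s: 6 × 4 = 24 m
4–8 s: -1 × 4 = -4 m
8–11 s: -5 × 3 = -15 m
Net displacement = 5 m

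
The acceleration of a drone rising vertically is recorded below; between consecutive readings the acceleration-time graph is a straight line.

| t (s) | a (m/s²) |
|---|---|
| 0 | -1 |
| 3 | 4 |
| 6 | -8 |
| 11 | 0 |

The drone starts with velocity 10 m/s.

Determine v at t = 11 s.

-11.5 m/s

Δv equals the area under the a-t graph; then v = v₀ + Δv.
0–3 s: ½(-1 + 4)(3) = 4.5 m/s
3–6 s: ½(4 + -8)(3) = -6 m/s
6–11 s: ½(-8 + 0)(5) = -20 m/s
Δv = -21.5 m/s, so v(11) = 10 + (-21.5) = -11.5 m/s.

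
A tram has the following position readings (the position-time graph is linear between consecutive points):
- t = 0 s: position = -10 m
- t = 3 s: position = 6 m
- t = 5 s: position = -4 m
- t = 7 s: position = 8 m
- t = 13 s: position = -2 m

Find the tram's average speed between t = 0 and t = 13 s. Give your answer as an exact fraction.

Average speed = (total path length)/(elapsed time); on a piecewise-linear x-t graph the path length is Σ|Δx|.
0–3 s: |Δx| = |6 − -10| = 16 m
3–5 s: |Δx| = |-4 − 6| = 10 m
5–7 s: |Δx| = |8 − -4| = 12 m
7–13 s: |Δx| = |-2 − 8| = 10 m
Total path = 48 m; average speed = 48/13 = 48/13 m/s.

48/13 m/s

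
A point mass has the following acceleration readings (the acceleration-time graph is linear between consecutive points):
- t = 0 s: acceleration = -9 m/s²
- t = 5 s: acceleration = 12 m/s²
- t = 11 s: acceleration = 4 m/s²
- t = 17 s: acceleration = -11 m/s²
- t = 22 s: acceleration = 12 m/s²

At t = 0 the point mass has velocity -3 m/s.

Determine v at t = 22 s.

34 m/s

Δv equals the area under the a-t graph; then v = v₀ + Δv.
0–5 s: ½(-9 + 12)(5) = 7.5 m/s
5–11 s: ½(12 + 4)(6) = 48 m/s
11–17 s: ½(4 + -11)(6) = -21 m/s
17–22 s: ½(-11 + 12)(5) = 2.5 m/s
Δv = 37 m/s, so v(22) = -3 + (37) = 34 m/s.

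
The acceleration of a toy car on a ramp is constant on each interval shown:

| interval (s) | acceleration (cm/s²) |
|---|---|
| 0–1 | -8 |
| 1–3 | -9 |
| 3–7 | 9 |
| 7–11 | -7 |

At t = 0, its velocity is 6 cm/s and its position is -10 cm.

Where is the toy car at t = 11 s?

On each constant-a segment, Δv = aΔt and Δx = v₀Δt + ½aΔt²; chain segment to segment.
0–1 s: v starts 6 cm/s; Δx = 6·1 + ½·-8·1² = 2 cm; v ends -2 cm/s.
1–3 s: v starts -2 cm/s; Δx = -2·2 + ½·-9·2² = -22 cm; v ends -20 cm/s.
3–7 s: v starts -20 cm/s; Δx = -20·4 + ½·9·4² = -8 cm; v ends 16 cm/s.
7–11 s: v starts 16 cm/s; Δx = 16·4 + ½·-7·4² = 8 cm; v ends -12 cm/s.
x(11) = -10 + Σ Δx = -30 cm.

-30 cm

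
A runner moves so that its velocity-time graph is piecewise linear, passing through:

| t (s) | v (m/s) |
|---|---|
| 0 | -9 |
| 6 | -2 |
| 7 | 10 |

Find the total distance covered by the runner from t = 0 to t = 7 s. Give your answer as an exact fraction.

112/3 m

Distance (not displacement) is the total path length: add the absolute areas under v-t.
0–6 s: |½(-9 + -2)(6)| = 33 m
6–7 s: v = 0 at t = 37/6 s; triangle areas 1/6 + 25/6 = 13/3 m
Total distance = 112/3 m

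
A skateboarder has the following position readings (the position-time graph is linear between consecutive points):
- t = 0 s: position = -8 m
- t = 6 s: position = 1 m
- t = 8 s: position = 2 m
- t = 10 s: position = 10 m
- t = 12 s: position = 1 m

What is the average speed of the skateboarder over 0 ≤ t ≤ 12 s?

Average speed = (total path length)/(elapsed time); on a piecewise-linear x-t graph the path length is Σ|Δx|.
0–6 s: |Δx| = |1 − -8| = 9 m
6–8 s: |Δx| = |2 − 1| = 1 m
8–10 s: |Δx| = |10 − 2| = 8 m
10–12 s: |Δx| = |1 − 10| = 9 m
Total path = 27 m; average speed = 27/12 = 2.25 m/s.

2.25 m/s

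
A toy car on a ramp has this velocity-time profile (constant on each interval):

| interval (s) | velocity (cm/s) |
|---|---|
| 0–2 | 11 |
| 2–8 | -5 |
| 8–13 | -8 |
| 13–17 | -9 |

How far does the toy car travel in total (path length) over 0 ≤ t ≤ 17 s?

128 cm

Total distance travelled is ∫|v| dt — sum the magnitudes of each area piece.
0–2 s: |11| × 2 = 22 cm
2–8 s: |-5| × 6 = 30 cm
8–13 s: |-8| × 5 = 40 cm
13–17 s: |-9| × 4 = 36 cm
Total distance = 128 cm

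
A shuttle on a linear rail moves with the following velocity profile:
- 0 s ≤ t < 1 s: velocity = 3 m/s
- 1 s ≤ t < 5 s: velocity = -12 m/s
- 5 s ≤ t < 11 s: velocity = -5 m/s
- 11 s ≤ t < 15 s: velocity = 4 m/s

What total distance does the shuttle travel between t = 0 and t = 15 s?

97 m

Distance (not displacement) is the total path length: add the absolute areas under v-t.
0–1 s: |3| × 1 = 3 m
1–5 s: |-12| × 4 = 48 m
5–11 s: |-5| × 6 = 30 m
11–15 s: |4| × 4 = 16 m
Total distance = 97 m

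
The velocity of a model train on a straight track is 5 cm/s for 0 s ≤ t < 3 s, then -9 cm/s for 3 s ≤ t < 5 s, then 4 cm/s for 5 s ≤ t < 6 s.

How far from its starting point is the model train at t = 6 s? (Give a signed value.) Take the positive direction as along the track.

1 cm

Net displacement equals the area under the velocity-time graph (areas below the axis count negative).
0–3 s: 5 × 3 = 15 cm
3–5 s: -9 × 2 = -18 cm
5–6 s: 4 × 1 = 4 cm
Net displacement = 1 cm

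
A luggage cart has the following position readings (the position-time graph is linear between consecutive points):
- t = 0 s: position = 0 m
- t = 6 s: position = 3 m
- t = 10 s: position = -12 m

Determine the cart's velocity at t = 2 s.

Velocity is the slope of the x-t graph on 0–6 s: (3 − 0)/(6 − 0) = 0.5 m/s.

0.5 m/s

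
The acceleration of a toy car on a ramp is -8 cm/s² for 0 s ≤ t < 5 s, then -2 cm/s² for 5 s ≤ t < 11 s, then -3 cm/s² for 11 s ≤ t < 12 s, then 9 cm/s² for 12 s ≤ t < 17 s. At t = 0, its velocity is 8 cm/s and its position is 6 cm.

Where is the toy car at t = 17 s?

On each constant-a segment, Δv = aΔt and Δx = v₀Δt + ½aΔt²; chain segment to segment.
0–5 s: v starts 8 cm/s; Δx = 8·5 + ½·-8·5² = -60 cm; v ends -32 cm/s.
5–11 s: v starts -32 cm/s; Δx = -32·6 + ½·-2·6² = -228 cm; v ends -44 cm/s.
11–12 s: v starts -44 cm/s; Δx = -44·1 + ½·-3·1² = -45.5 cm; v ends -47 cm/s.
12–17 s: v starts -47 cm/s; Δx = -47·5 + ½·9·5² = -122.5 cm; v ends -2 cm/s.
x(17) = 6 + Σ Δx = -450 cm.

-450 cm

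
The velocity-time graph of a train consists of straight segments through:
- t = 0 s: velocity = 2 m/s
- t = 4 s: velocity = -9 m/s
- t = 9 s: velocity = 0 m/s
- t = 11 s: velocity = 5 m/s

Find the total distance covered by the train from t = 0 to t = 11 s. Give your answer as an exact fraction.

945/22 m

Distance (not displacement) is the total path length: add the absolute areas under v-t.
0–4 s: v = 0 at t = 8/11 s; triangle areas 8/11 + 162/11 = 170/11 m
4–9 s: |½(-9 + 0)(5)| = 22.5 m
9–11 s: |½(0 + 5)(2)| = 5 m
Total distance = 945/22 m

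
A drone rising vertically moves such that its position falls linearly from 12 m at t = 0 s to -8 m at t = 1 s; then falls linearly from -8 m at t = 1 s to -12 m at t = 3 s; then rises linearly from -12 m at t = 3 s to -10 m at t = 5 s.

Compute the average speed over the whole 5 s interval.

5.2 m/s

Average speed = (total path length)/(elapsed time); on a piecewise-linear x-t graph the path length is Σ|Δx|.
0–1 s: |Δx| = |-8 − 12| = 20 m
1–3 s: |Δx| = |-12 − -8| = 4 m
3–5 s: |Δx| = |-10 − -12| = 2 m
Total path = 26 m; average speed = 26/5 = 5.2 m/s.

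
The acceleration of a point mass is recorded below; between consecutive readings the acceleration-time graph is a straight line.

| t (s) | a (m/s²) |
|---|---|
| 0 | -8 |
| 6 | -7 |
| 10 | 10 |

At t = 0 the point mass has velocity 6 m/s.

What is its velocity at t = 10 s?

-33 m/s

Δv equals the area under the a-t graph; then v = v₀ + Δv.
0–6 s: ½(-8 + -7)(6) = -45 m/s
6–10 s: ½(-7 + 10)(4) = 6 m/s
Δv = -39 m/s, so v(10) = 6 + (-39) = -33 m/s.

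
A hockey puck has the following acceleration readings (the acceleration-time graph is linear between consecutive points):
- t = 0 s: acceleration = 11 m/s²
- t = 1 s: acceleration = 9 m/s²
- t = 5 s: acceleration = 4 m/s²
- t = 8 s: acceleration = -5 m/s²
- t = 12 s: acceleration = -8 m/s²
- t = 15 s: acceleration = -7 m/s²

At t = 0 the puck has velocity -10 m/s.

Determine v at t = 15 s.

Δv equals the area under the a-t graph; then v = v₀ + Δv.
0–1 s: ½(11 + 9)(1) = 10 m/s
1–5 s: ½(9 + 4)(4) = 26 m/s
5–8 s: ½(4 + -5)(3) = -1.5 m/s
8–12 s: ½(-5 + -8)(4) = -26 m/s
12–15 s: ½(-8 + -7)(3) = -22.5 m/s
Δv = -14 m/s, so v(15) = -10 + (-14) = -24 m/s.

-24 m/s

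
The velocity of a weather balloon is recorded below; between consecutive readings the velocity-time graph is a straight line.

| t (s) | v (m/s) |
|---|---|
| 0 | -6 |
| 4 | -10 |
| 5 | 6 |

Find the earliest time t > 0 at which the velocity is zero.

v changes sign on 4–5 s (from -10 to 6); the graph is linear there, so v = 0 at t = 4 + (10)·(5 − 4)/(6 − -10) = 4.625 s.

t = 4.625 s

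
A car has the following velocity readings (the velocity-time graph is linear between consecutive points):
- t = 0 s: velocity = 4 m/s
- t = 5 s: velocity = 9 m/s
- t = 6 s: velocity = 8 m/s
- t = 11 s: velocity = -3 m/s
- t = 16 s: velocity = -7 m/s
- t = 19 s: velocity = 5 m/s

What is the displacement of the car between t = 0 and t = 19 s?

25.5 m

Displacement is the signed area under the v-t curve.
0–5 s: ½(4 + 9)(5) = 32.5 m
5–6 s: ½(9 + 8)(1) = 8.5 m
6–11 s: ½(8 + -3)(5) = 12.5 m
11–16 s: ½(-3 + -7)(5) = -25 m
16–19 s: ½(-7 + 5)(3) = -3 m
Net displacement = 25.5 m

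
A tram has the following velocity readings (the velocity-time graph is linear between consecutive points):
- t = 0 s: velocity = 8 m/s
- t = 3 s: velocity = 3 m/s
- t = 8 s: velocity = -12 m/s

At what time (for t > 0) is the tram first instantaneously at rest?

t = 4 s

v changes sign on 3–8 s (from 3 to -12); the graph is linear there, so v = 0 at t = 3 + (-3)·(8 − 3)/(-12 − 3) = 4 s.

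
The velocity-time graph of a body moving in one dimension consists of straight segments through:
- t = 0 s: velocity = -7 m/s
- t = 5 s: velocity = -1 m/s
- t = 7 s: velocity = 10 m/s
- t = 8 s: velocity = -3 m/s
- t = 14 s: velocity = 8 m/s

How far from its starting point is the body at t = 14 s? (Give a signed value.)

Net displacement equals the area under the velocity-time graph (areas below the axis count negative).
0–5 s: ½(-7 + -1)(5) = -20 m
5–7 s: ½(-1 + 10)(2) = 9 m
7–8 s: ½(10 + -3)(1) = 3.5 m
8–14 s: ½(-3 + 8)(6) = 15 m
Net displacement = 7.5 m

7.5 m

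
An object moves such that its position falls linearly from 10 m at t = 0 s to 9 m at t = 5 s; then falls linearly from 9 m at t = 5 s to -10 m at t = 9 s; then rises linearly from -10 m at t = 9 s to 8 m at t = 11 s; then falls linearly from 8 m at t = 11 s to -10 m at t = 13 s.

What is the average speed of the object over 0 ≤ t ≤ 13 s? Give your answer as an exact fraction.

56/13 m/s

Average speed = (total path length)/(elapsed time); on a piecewise-linear x-t graph the path length is Σ|Δx|.
0–5 s: |Δx| = |9 − 10| = 1 m
5–9 s: |Δx| = |-10 − 9| = 19 m
9–11 s: |Δx| = |8 − -10| = 18 m
11–13 s: |Δx| = |-10 − 8| = 18 m
Total path = 56 m; average speed = 56/13 = 56/13 m/s.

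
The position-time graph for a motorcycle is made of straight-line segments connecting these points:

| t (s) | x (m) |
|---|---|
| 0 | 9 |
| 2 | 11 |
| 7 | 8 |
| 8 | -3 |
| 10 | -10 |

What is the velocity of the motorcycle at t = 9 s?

Velocity is the slope of the x-t graph on 8–10 s: (-10 − -3)/(10 − 8) = -3.5 m/s.

-3.5 m/s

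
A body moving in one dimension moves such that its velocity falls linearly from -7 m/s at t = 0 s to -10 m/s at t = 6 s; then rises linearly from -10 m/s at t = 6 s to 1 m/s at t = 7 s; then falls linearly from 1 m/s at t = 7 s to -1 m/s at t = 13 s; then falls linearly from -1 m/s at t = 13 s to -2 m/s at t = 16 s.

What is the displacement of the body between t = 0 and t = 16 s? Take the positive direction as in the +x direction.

-60 m

Net displacement equals the area under the velocity-time graph (areas below the axis count negative).
0–6 s: ½(-7 + -10)(6) = -51 m
6–7 s: ½(-10 + 1)(1) = -4.5 m
7–13 s: ½(1 + -1)(6) = 0 m
13–16 s: ½(-1 + -2)(3) = -4.5 m
Net displacement = -60 m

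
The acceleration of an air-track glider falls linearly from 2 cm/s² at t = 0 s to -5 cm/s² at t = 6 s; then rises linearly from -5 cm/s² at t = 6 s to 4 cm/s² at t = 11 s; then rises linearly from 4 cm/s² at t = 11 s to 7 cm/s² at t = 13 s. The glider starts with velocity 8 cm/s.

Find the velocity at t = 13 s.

Δv equals the area under the a-t graph; then v = v₀ + Δv.
0–6 s: ½(2 + -5)(6) = -9 cm/s
6–11 s: ½(-5 + 4)(5) = -2.5 cm/s
11–13 s: ½(4 + 7)(2) = 11 cm/s
Δv = -0.5 cm/s, so v(13) = 8 + (-0.5) = 7.5 cm/s.

7.5 cm/s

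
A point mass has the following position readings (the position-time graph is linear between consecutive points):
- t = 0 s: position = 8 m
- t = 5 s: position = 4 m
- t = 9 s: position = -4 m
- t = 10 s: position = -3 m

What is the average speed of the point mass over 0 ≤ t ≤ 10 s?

Average speed = (total path length)/(elapsed time); on a piecewise-linear x-t graph the path length is Σ|Δx|.
0–5 s: |Δx| = |4 − 8| = 4 m
5–9 s: |Δx| = |-4 − 4| = 8 m
9–10 s: |Δx| = |-3 − -4| = 1 m
Total path = 13 m; average speed = 13/10 = 1.3 m/s.

1.3 m/s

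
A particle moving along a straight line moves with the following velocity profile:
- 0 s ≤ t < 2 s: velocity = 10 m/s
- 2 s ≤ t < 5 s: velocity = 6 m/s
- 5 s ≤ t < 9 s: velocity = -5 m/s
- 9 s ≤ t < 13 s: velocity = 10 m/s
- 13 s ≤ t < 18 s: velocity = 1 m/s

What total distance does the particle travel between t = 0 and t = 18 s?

103 m

Total distance travelled is ∫|v| dt — sum the magnitudes of each area piece.
0–2 s: |10| × 2 = 20 m
2–5 s: |6| × 3 = 18 m
5–9 s: |-5| × 4 = 20 m
9–13 s: |10| × 4 = 40 m
13–18 s: |1| × 5 = 5 m
Total distance = 103 m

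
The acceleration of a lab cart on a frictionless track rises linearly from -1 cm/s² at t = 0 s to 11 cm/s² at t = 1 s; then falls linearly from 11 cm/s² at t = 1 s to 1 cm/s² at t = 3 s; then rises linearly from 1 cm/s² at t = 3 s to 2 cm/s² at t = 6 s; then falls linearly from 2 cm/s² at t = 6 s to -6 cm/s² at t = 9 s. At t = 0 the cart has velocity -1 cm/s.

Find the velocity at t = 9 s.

Δv equals the area under the a-t graph; then v = v₀ + Δv.
0–1 s: ½(-1 + 11)(1) = 5 cm/s
1–3 s: ½(11 + 1)(2) = 12 cm/s
3–6 s: ½(1 + 2)(3) = 4.5 cm/s
6–9 s: ½(2 + -6)(3) = -6 cm/s
Δv = 15.5 cm/s, so v(9) = -1 + (15.5) = 14.5 cm/s.

14.5 cm/s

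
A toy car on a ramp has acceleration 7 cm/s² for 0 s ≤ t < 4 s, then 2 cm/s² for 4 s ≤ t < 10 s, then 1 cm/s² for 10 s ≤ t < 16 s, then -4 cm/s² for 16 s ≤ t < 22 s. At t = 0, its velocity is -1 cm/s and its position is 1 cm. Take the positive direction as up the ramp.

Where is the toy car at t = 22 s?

On each constant-a segment, Δv = aΔt and Δx = v₀Δt + ½aΔt²; chain segment to segment.
0–4 s: v starts -1 cm/s; Δx = -1·4 + ½·7·4² = 52 cm; v ends 27 cm/s.
4–10 s: v starts 27 cm/s; Δx = 27·6 + ½·2·6² = 198 cm; v ends 39 cm/s.
10–16 s: v starts 39 cm/s; Δx = 39·6 + ½·1·6² = 252 cm; v ends 45 cm/s.
16–22 s: v starts 45 cm/s; Δx = 45·6 + ½·-4·6² = 198 cm; v ends 21 cm/s.
x(22) = 1 + Σ Δx = 701 cm.

701 cm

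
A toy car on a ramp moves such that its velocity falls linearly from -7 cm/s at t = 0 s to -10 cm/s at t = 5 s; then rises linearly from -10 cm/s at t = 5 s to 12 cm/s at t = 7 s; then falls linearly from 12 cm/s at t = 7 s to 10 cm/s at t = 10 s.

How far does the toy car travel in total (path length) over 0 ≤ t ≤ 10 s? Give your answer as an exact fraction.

Distance (not displacement) is the total path length: add the absolute areas under v-t.
0–5 s: |½(-7 + -10)(5)| = 42.5 cm
5–7 s: v = 0 at t = 65/11 s; triangle areas 50/11 + 72/11 = 122/11 cm
7–10 s: |½(12 + 10)(3)| = 33 cm
Total distance = 1905/22 cm

1905/22 cm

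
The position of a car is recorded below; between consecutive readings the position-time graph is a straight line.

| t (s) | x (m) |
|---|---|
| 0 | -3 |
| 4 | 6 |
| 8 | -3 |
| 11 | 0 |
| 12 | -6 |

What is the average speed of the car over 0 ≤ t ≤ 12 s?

Average speed = (total path length)/(elapsed time); on a piecewise-linear x-t graph the path length is Σ|Δx|.
0–4 s: |Δx| = |6 − -3| = 9 m
4–8 s: |Δx| = |-3 − 6| = 9 m
8–11 s: |Δx| = |0 − -3| = 3 m
11–12 s: |Δx| = |-6 − 0| = 6 m
Total path = 27 m; average speed = 27/12 = 2.25 m/s.

2.25 m/s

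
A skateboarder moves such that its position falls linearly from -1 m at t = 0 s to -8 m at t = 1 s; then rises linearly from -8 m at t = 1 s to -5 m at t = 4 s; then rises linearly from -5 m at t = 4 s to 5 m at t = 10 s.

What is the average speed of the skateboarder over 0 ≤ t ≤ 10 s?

Average speed = (total path length)/(elapsed time); on a piecewise-linear x-t graph the path length is Σ|Δx|.
0–1 s: |Δx| = |-8 − -1| = 7 m
1–4 s: |Δx| = |-5 − -8| = 3 m
4–10 s: |Δx| = |5 − -5| = 10 m
Total path = 20 m; average speed = 20/10 = 2 m/s.

2 m/s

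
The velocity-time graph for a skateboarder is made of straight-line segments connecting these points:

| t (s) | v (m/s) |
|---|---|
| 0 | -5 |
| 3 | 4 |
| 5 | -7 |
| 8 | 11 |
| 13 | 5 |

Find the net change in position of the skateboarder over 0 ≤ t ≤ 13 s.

41.5 m

Net displacement equals the area under the velocity-time graph (areas below the axis count negative).
0–3 s: ½(-5 + 4)(3) = -1.5 m
3–5 s: ½(4 + -7)(2) = -3 m
5–8 s: ½(-7 + 11)(3) = 6 m
8–13 s: ½(11 + 5)(5) = 40 m
Net displacement = 41.5 m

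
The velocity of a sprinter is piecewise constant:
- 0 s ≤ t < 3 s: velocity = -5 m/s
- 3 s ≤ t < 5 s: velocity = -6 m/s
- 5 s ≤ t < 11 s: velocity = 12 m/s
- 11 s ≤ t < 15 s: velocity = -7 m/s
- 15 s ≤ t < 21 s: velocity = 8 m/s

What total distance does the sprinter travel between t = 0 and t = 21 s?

Total distance travelled is ∫|v| dt — sum the magnitudes of each area piece.
0–3 s: |-5| × 3 = 15 m
3–5 s: |-6| × 2 = 12 m
5–11 s: |12| × 6 = 72 m
11–15 s: |-7| × 4 = 28 m
15–21 s: |8| × 6 = 48 m
Total distance = 175 m

175 m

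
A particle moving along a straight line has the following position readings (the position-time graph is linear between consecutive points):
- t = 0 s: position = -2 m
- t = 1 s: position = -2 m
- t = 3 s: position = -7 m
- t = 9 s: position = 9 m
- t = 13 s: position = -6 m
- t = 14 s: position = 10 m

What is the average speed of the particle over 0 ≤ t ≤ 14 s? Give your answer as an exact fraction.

26/7 m/s

Average speed = (total path length)/(elapsed time); on a piecewise-linear x-t graph the path length is Σ|Δx|.
0–1 s: |Δx| = |-2 − -2| = 0 m
1–3 s: |Δx| = |-7 − -2| = 5 m
3–9 s: |Δx| = |9 − -7| = 16 m
9–13 s: |Δx| = |-6 − 9| = 15 m
13–14 s: |Δx| = |10 − -6| = 16 m
Total path = 52 m; average speed = 52/14 = 26/7 m/s.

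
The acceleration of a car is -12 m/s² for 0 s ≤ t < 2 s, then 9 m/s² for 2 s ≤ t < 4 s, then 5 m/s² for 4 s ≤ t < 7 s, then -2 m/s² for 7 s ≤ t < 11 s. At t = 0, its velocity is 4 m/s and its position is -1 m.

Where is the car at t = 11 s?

13.5 m

On each constant-a segment, Δv = aΔt and Δx = v₀Δt + ½aΔt²; chain segment to segment.
0–2 s: v starts 4 m/s; Δx = 4·2 + ½·-12·2² = -16 m; v ends -20 m/s.
2–4 s: v starts -20 m/s; Δx = -20·2 + ½·9·2² = -22 m; v ends -2 m/s.
4–7 s: v starts -2 m/s; Δx = -2·3 + ½·5·3² = 16.5 m; v ends 13 m/s.
7–11 s: v starts 13 m/s; Δx = 13·4 + ½·-2·4² = 36 m; v ends 5 m/s.
x(11) = -1 + Σ Δx = 13.5 m.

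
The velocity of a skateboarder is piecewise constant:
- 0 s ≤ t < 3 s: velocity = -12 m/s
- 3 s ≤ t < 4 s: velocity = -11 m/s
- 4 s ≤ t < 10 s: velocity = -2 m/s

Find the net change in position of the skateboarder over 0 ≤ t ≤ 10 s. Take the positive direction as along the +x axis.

Displacement is the signed area under the v-t curve.
0–3 s: -12 × 3 = -36 m
3–4 s: -11 × 1 = -11 m
4–10 s: -2 × 6 = -12 m
Net displacement = -59 m

-59 m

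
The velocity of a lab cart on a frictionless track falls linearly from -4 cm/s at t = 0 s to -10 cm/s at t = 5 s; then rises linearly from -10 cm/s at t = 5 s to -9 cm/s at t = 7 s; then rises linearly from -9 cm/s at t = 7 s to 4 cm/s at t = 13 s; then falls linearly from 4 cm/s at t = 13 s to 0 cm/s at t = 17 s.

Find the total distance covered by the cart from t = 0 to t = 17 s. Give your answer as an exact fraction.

Distance (not displacement) is the total path length: add the absolute areas under v-t.
0–5 s: |½(-4 + -10)(5)| = 35 cm
5–7 s: |½(-10 + -9)(2)| = 19 cm
7–13 s: v = 0 at t = 145/13 s; triangle areas 243/13 + 48/13 = 291/13 cm
13–17 s: |½(4 + 0)(4)| = 8 cm
Total distance = 1097/13 cm

1097/13 cm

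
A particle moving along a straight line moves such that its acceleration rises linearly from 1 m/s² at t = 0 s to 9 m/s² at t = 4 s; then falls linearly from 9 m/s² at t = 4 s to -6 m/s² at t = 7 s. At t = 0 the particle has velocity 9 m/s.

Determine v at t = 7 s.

Δv equals the area under the a-t graph; then v = v₀ + Δv.
0–4 s: ½(1 + 9)(4) = 20 m/s
4–7 s: ½(9 + -6)(3) = 4.5 m/s
Δv = 24.5 m/s, so v(7) = 9 + (24.5) = 33.5 m/s.

33.5 m/s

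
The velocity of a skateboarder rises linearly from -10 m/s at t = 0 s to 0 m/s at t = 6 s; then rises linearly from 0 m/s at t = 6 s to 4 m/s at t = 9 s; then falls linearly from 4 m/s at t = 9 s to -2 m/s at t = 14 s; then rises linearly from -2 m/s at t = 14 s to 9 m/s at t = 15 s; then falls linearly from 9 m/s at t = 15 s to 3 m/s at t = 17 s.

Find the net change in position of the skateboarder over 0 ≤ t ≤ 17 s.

-3.5 m

Net displacement equals the area under the velocity-time graph (areas below the axis count negative).
0–6 s: ½(-10 + 0)(6) = -30 m
6–9 s: ½(0 + 4)(3) = 6 m
9–14 s: ½(4 + -2)(5) = 5 m
14–15 s: ½(-2 + 9)(1) = 3.5 m
15–17 s: ½(9 + 3)(2) = 12 m
Net displacement = -3.5 m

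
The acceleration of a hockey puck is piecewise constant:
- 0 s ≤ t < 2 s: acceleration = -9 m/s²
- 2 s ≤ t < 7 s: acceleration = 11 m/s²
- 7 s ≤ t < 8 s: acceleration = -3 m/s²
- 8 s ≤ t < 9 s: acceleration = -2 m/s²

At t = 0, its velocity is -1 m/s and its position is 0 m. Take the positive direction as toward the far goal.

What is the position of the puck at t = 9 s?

89 m

On each constant-a segment, Δv = aΔt and Δx = v₀Δt + ½aΔt²; chain segment to segment.
0–2 s: v starts -1 m/s; Δx = -1·2 + ½·-9·2² = -20 m; v ends -19 m/s.
2–7 s: v starts -19 m/s; Δx = -19·5 + ½·11·5² = 42.5 m; v ends 36 m/s.
7–8 s: v starts 36 m/s; Δx = 36·1 + ½·-3·1² = 34.5 m; v ends 33 m/s.
8–9 s: v starts 33 m/s; Δx = 33·1 + ½·-2·1² = 32 m; v ends 31 m/s.
x(9) = 0 + Σ Δx = 89 m.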